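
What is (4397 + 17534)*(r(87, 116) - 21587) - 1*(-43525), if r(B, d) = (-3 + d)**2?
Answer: -193344033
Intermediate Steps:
(4397 + 17534)*(r(87, 116) - 21587) - 1*(-43525) = (4397 + 17534)*((-3 + 116)**2 - 21587) - 1*(-43525) = 21931*(113**2 - 21587) + 43525 = 21931*(12769 - 21587) + 43525 = 21931*(-8818) + 43525 = -193387558 + 43525 = -193344033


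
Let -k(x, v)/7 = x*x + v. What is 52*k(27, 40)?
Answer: -279916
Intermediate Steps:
k(x, v) = -7*v - 7*x² (k(x, v) = -7*(x*x + v) = -7*(x² + v) = -7*(v + x²) = -7*v - 7*x²)
52*k(27, 40) = 52*(-7*40 - 7*27²) = 52*(-280 - 7*729) = 52*(-280 - 5103) = 52*(-5383) = -279916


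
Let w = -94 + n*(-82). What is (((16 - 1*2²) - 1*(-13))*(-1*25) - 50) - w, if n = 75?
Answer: 5569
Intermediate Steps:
w = -6244 (w = -94 + 75*(-82) = -94 - 6150 = -6244)
(((16 - 1*2²) - 1*(-13))*(-1*25) - 50) - w = (((16 - 1*2²) - 1*(-13))*(-1*25) - 50) - 1*(-6244) = (((16 - 1*4) + 13)*(-25) - 50) + 6244 = (((16 - 4) + 13)*(-25) - 50) + 6244 = ((12 + 13)*(-25) - 50) + 6244 = (25*(-25) - 50) + 6244 = (-625 - 50) + 6244 = -675 + 6244 = 5569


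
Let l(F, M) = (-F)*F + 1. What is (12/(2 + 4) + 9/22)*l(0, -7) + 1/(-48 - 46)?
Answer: 1240/517 ≈ 2.3985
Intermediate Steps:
l(F, M) = 1 - F² (l(F, M) = -F² + 1 = 1 - F²)
(12/(2 + 4) + 9/22)*l(0, -7) + 1/(-48 - 46) = (12/(2 + 4) + 9/22)*(1 - 1*0²) + 1/(-48 - 46) = (12/6 + 9*(1/22))*(1 - 1*0) + 1/(-94) = (12*(⅙) + 9/22)*(1 + 0) - 1/94 = (2 + 9/22)*1 - 1/94 = (53/22)*1 - 1/94 = 53/22 - 1/94 = 1240/517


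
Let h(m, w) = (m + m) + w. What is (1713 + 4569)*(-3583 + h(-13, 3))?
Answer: -22652892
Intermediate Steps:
h(m, w) = w + 2*m (h(m, w) = 2*m + w = w + 2*m)
(1713 + 4569)*(-3583 + h(-13, 3)) = (1713 + 4569)*(-3583 + (3 + 2*(-13))) = 6282*(-3583 + (3 - 26)) = 6282*(-3583 - 23) = 6282*(-3606) = -22652892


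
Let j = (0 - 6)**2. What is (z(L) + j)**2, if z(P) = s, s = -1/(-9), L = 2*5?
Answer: 105625/81 ≈ 1304.0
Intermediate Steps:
j = 36 (j = (-6)**2 = 36)
L = 10
s = 1/9 (s = -1*(-1/9) = 1/9 ≈ 0.11111)
z(P) = 1/9
(z(L) + j)**2 = (1/9 + 36)**2 = (325/9)**2 = 105625/81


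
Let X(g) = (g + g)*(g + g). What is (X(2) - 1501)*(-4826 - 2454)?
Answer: 10810800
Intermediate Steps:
X(g) = 4*g**2 (X(g) = (2*g)*(2*g) = 4*g**2)
(X(2) - 1501)*(-4826 - 2454) = (4*2**2 - 1501)*(-4826 - 2454) = (4*4 - 1501)*(-7280) = (16 - 1501)*(-7280) = -1485*(-7280) = 10810800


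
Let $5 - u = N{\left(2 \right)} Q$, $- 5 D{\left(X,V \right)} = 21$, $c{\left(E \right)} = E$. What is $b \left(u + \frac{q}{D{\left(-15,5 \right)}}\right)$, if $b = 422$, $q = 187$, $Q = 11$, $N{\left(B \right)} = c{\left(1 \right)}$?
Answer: $- \frac{447742}{21} \approx -21321.0$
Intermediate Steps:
$N{\left(B \right)} = 1$
$D{\left(X,V \right)} = - \frac{21}{5}$ ($D{\left(X,V \right)} = \left(- \frac{1}{5}\right) 21 = - \frac{21}{5}$)
$u = -6$ ($u = 5 - 1 \cdot 11 = 5 - 11 = -6$)
$b \left(u + \frac{q}{D{\left(-15,5 \right)}}\right) = 422 \left(-6 + \frac{187}{- \frac{21}{5}}\right) = 422 \left(-6 + 187 \left(- \frac{5}{21}\right)\right) = 422 \left(-6 - \frac{935}{21}\right) = 422 \left(- \frac{1061}{21}\right) = - \frac{447742}{21}$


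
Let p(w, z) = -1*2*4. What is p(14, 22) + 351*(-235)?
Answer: -82493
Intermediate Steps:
p(w, z) = -8 (p(w, z) = -2*4 = -8)
p(14, 22) + 351*(-235) = -8 + 351*(-235) = -8 - 82485 = -82493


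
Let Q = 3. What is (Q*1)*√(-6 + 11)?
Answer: 3*√5 ≈ 6.7082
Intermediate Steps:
(Q*1)*√(-6 + 11) = (3*1)*√(-6 + 11) = 3*√5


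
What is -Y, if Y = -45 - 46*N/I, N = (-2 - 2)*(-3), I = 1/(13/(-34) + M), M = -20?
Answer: -190503/17 ≈ -11206.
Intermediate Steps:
I = -34/693 (I = 1/(13/(-34) - 20) = 1/(13*(-1/34) - 20) = 1/(-13/34 - 20) = 1/(-693/34) = -34/693 ≈ -0.049062)
N = 12 (N = -4*(-3) = 12)
Y = 190503/17 (Y = -45 - 552/(-34/693) = -45 - 552*(-693)/34 = -45 - 46*(-4158/17) = -45 + 191268/17 = 190503/17 ≈ 11206.)
-Y = -1*190503/17 = -190503/17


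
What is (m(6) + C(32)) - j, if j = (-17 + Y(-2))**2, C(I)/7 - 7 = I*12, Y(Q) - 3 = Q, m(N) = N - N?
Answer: 2481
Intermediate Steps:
m(N) = 0
Y(Q) = 3 + Q
C(I) = 49 + 84*I (C(I) = 49 + 7*(I*12) = 49 + 7*(12*I) = 49 + 84*I)
j = 256 (j = (-17 + (3 - 2))**2 = (-17 + 1)**2 = (-16)**2 = 256)
(m(6) + C(32)) - j = (0 + (49 + 84*32)) - 1*256 = (0 + (49 + 2688)) - 256 = (0 + 2737) - 256 = 2737 - 256 = 2481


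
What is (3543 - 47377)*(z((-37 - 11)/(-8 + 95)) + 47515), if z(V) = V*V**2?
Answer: -50796559202326/24389 ≈ -2.0828e+9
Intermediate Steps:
z(V) = V**3
(3543 - 47377)*(z((-37 - 11)/(-8 + 95)) + 47515) = (3543 - 47377)*(((-37 - 11)/(-8 + 95))**3 + 47515) = -43834*((-48/87)**3 + 47515) = -43834*((-48*1/87)**3 + 47515) = -43834*((-16/29)**3 + 47515) = -43834*(-4096/24389 + 47515) = -43834*1158839239/24389 = -50796559202326/24389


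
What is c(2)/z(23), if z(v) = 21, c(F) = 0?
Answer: 0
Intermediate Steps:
c(2)/z(23) = 0/21 = 0*(1/21) = 0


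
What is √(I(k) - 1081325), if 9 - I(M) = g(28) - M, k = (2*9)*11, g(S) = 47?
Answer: I*√1081165 ≈ 1039.8*I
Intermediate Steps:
k = 198 (k = 18*11 = 198)
I(M) = -38 + M (I(M) = 9 - (47 - M) = 9 + (-47 + M) = -38 + M)
√(I(k) - 1081325) = √((-38 + 198) - 1081325) = √(160 - 1081325) = √(-1081165) = I*√1081165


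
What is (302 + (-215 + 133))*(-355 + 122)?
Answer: -51260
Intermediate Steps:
(302 + (-215 + 133))*(-355 + 122) = (302 - 82)*(-233) = 220*(-233) = -51260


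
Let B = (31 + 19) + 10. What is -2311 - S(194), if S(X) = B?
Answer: -2371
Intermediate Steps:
B = 60 (B = 50 + 10 = 60)
S(X) = 60
-2311 - S(194) = -2311 - 1*60 = -2311 - 60 = -2371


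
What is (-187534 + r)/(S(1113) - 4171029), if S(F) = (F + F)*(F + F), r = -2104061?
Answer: -763865/261349 ≈ -2.9228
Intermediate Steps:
S(F) = 4*F² (S(F) = (2*F)*(2*F) = 4*F²)
(-187534 + r)/(S(1113) - 4171029) = (-187534 - 2104061)/(4*1113² - 4171029) = -2291595/(4*1238769 - 4171029) = -2291595/(4955076 - 4171029) = -2291595/784047 = -2291595*1/784047 = -763865/261349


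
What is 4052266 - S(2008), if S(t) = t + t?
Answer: 4048250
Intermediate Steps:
S(t) = 2*t
4052266 - S(2008) = 4052266 - 2*2008 = 4052266 - 1*4016 = 4052266 - 4016 = 4048250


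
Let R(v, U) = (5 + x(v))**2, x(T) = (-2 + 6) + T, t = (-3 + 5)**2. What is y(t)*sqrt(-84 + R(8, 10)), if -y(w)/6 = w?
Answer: -24*sqrt(205) ≈ -343.63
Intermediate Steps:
t = 4 (t = 2**2 = 4)
x(T) = 4 + T
y(w) = -6*w
R(v, U) = (9 + v)**2 (R(v, U) = (5 + (4 + v))**2 = (9 + v)**2)
y(t)*sqrt(-84 + R(8, 10)) = (-6*4)*sqrt(-84 + (9 + 8)**2) = -24*sqrt(-84 + 17**2) = -24*sqrt(-84 + 289) = -24*sqrt(205)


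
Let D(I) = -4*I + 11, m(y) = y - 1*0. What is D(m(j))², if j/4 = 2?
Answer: 441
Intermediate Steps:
j = 8 (j = 4*2 = 8)
m(y) = y (m(y) = y + 0 = y)
D(I) = 11 - 4*I
D(m(j))² = (11 - 4*8)² = (11 - 32)² = (-21)² = 441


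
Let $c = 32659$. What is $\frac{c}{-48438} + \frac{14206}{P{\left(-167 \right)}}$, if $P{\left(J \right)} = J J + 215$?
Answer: $- \frac{19144859}{113441796} \approx -0.16876$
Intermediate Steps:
$P{\left(J \right)} = 215 + J^{2}$ ($P{\left(J \right)} = J^{2} + 215 = 215 + J^{2}$)
$\frac{c}{-48438} + \frac{14206}{P{\left(-167 \right)}} = \frac{32659}{-48438} + \frac{14206}{215 + \left(-167\right)^{2}} = 32659 \left(- \frac{1}{48438}\right) + \frac{14206}{215 + 27889} = - \frac{32659}{48438} + \frac{14206}{28104} = - \frac{32659}{48438} + 14206 \cdot \frac{1}{28104} = - \frac{32659}{48438} + \frac{7103}{14052} = - \frac{19144859}{113441796}$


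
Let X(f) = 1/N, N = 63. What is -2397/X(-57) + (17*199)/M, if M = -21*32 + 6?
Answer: -100576709/666 ≈ -1.5102e+5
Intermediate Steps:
X(f) = 1/63
M = -666 (M = -672 + 6 = -666)
-2397/X(-57) + (17*199)/M = -2397/1/63 + (17*199)/(-666) = -2397*63 + 3383*(-1/666) = -151011 - 3383/666 = -100576709/666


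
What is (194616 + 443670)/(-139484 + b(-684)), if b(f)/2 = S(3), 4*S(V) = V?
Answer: -1276572/278965 ≈ -4.5761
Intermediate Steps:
S(V) = V/4
b(f) = 3/2 (b(f) = 2*((¼)*3) = 2*(¾) = 3/2)
(194616 + 443670)/(-139484 + b(-684)) = (194616 + 443670)/(-139484 + 3/2) = 638286/(-278965/2) = 638286*(-2/278965) = -1276572/278965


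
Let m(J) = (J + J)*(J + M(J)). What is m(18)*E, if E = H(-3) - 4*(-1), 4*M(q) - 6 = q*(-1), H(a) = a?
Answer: 540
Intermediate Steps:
M(q) = 3/2 - q/4 (M(q) = 3/2 + (q*(-1))/4 = 3/2 + (-q)/4 = 3/2 - q/4)
E = 1 (E = -3 - 4*(-1) = -3 + 4 = 1)
m(J) = 2*J*(3/2 + 3*J/4) (m(J) = (J + J)*(J + (3/2 - J/4)) = (2*J)*(3/2 + 3*J/4) = 2*J*(3/2 + 3*J/4))
m(18)*E = ((3/2)*18*(2 + 18))*1 = ((3/2)*18*20)*1 = 540*1 = 540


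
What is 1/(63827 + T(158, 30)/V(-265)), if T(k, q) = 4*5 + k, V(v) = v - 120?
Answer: 385/24573217 ≈ 1.5667e-5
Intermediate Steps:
V(v) = -120 + v
T(k, q) = 20 + k
1/(63827 + T(158, 30)/V(-265)) = 1/(63827 + (20 + 158)/(-120 - 265)) = 1/(63827 + 178/(-385)) = 1/(63827 + 178*(-1/385)) = 1/(63827 - 178/385) = 1/(24573217/385) = 385/24573217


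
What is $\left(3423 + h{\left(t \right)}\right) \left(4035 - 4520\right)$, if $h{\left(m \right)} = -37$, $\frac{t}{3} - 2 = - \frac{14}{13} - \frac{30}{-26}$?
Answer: $-1642210$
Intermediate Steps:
$t = \frac{81}{13}$ ($t = 6 + 3 \left(- \frac{14}{13} - \frac{30}{-26}\right) = 6 + 3 \left(\left(-14\right) \frac{1}{13} - - \frac{15}{13}\right) = 6 + 3 \left(- \frac{14}{13} + \frac{15}{13}\right) = 6 + 3 \cdot \frac{1}{13} = 6 + \frac{3}{13} = \frac{81}{13} \approx 6.2308$)
$\left(3423 + h{\left(t \right)}\right) \left(4035 - 4520\right) = \left(3423 - 37\right) \left(4035 - 4520\right) = 3386 \left(-485\right) = -1642210$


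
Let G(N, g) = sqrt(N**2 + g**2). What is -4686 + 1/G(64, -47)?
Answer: -4686 + sqrt(6305)/6305 ≈ -4686.0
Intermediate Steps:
-4686 + 1/G(64, -47) = -4686 + 1/(sqrt(64**2 + (-47)**2)) = -4686 + 1/(sqrt(4096 + 2209)) = -4686 + 1/(sqrt(6305)) = -4686 + sqrt(6305)/6305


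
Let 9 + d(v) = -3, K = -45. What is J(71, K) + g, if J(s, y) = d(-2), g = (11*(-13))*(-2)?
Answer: 274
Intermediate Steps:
g = 286 (g = -143*(-2) = 286)
d(v) = -12 (d(v) = -9 - 3 = -12)
J(s, y) = -12
J(71, K) + g = -12 + 286 = 274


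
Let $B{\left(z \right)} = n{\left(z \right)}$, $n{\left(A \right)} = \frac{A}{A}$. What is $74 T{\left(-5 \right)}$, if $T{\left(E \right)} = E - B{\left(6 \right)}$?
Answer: $-444$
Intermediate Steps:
$n{\left(A \right)} = 1$
$B{\left(z \right)} = 1$
$T{\left(E \right)} = -1 + E$ ($T{\left(E \right)} = E - 1 = -1 + E$)
$74 T{\left(-5 \right)} = 74 \left(-1 - 5\right) = 74 \left(-6\right) = -444$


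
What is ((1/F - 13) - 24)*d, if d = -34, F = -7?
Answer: 8840/7 ≈ 1262.9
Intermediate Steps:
((1/F - 13) - 24)*d = ((1/(-7) - 13) - 24)*(-34) = ((-⅐ - 13) - 24)*(-34) = (-92/7 - 24)*(-34) = -260/7*(-34) = 8840/7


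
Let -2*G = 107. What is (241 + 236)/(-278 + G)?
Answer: -318/221 ≈ -1.4389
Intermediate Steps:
G = -107/2 (G = -½*107 = -107/2 ≈ -53.500)
(241 + 236)/(-278 + G) = (241 + 236)/(-278 - 107/2) = 477/(-663/2) = 477*(-2/663) = -318/221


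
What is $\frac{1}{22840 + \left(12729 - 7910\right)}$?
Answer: $\frac{1}{27659} \approx 3.6155 \cdot 10^{-5}$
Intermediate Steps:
$\frac{1}{22840 + \left(12729 - 7910\right)} = \frac{1}{22840 + 4819} = \frac{1}{27659}$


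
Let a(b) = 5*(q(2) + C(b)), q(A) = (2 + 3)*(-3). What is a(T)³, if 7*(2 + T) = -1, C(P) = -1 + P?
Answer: -256047875/343 ≈ -7.4650e+5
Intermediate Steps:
q(A) = -15 (q(A) = 5*(-3) = -15)
T = -15/7 (T = -2 + (⅐)*(-1) = -2 - ⅐ = -15/7 ≈ -2.1429)
a(b) = -80 + 5*b (a(b) = 5*(-15 + (-1 + b)) = 5*(-16 + b) = -80 + 5*b)
a(T)³ = (-80 + 5*(-15/7))³ = (-80 - 75/7)³ = (-635/7)³ = -256047875/343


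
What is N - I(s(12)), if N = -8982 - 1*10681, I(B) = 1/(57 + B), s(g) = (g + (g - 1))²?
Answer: -11522519/586 ≈ -19663.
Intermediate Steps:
s(g) = (-1 + 2*g)² (s(g) = (g + (-1 + g))² = (-1 + 2*g)²)
N = -19663 (N = -8982 - 10681 = -19663)
N - I(s(12)) = -19663 - 1/(57 + (-1 + 2*12)²) = -19663 - 1/(57 + (-1 + 24)²) = -19663 - 1/(57 + 23²) = -19663 - 1/(57 + 529) = -19663 - 1/586 = -11522519/586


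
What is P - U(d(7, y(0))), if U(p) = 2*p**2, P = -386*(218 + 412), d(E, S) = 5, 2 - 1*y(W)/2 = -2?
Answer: -243230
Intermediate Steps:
y(W) = 8 (y(W) = 4 - 2*(-2) = 4 + 4 = 8)
P = -243180 (P = -386*630 = -243180)
P - U(d(7, y(0))) = -243180 - 2*5**2 = -243180 - 2*25 = -243180 - 1*50 = -243180 - 50 = -243230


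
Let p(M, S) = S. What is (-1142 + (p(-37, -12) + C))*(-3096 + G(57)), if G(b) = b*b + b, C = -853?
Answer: -421470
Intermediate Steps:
G(b) = b + b² (G(b) = b² + b = b + b²)
(-1142 + (p(-37, -12) + C))*(-3096 + G(57)) = (-1142 + (-12 - 853))*(-3096 + 57*(1 + 57)) = (-1142 - 865)*(-3096 + 57*58) = -2007*(-3096 + 3306) = -2007*210 = -421470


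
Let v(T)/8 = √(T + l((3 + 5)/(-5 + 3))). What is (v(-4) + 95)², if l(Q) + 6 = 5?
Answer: 8705 + 1520*I*√5 ≈ 8705.0 + 3398.8*I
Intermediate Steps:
l(Q) = -1 (l(Q) = -6 + 5 = -1)
v(T) = 8*√(-1 + T) (v(T) = 8*√(T - 1) = 8*√(-1 + T))
(v(-4) + 95)² = (8*√(-1 - 4) + 95)² = (8*√(-5) + 95)² = (8*(I*√5) + 95)² = (8*I*√5 + 95)² = (95 + 8*I*√5)²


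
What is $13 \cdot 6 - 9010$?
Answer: $-8932$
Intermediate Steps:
$13 \cdot 6 - 9010 = 78 - 9010 = -8932$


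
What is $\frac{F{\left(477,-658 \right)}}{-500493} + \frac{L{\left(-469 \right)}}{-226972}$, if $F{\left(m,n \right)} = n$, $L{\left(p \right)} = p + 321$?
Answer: $\frac{7979305}{4057067757} \approx 0.0019668$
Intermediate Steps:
$L{\left(p \right)} = 321 + p$
$\frac{F{\left(477,-658 \right)}}{-500493} + \frac{L{\left(-469 \right)}}{-226972} = - \frac{658}{-500493} + \frac{321 - 469}{-226972} = \left(-658\right) \left(- \frac{1}{500493}\right) - - \frac{37}{56743} = \frac{94}{71499} + \frac{37}{56743} = \frac{7979305}{4057067757}$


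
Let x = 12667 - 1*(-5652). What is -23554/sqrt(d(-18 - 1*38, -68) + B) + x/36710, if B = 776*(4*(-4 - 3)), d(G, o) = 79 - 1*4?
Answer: 18319/36710 + 23554*I*sqrt(21653)/21653 ≈ 0.49902 + 160.07*I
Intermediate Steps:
d(G, o) = 75 (d(G, o) = 79 - 4 = 75)
B = -21728 (B = 776*(4*(-7)) = 776*(-28) = -21728)
x = 18319 (x = 12667 + 5652 = 18319)
-23554/sqrt(d(-18 - 1*38, -68) + B) + x/36710 = -23554/sqrt(75 - 21728) + 18319/36710 = -23554*(-I*sqrt(21653)/21653) + 18319*(1/36710) = -23554*(-I*sqrt(21653)/21653) + 18319/36710 = -(-23554)*I*sqrt(21653)/21653 + 18319/36710 = 23554*I*sqrt(21653)/21653 + 18319/36710 = 18319/36710 + 23554*I*sqrt(21653)/21653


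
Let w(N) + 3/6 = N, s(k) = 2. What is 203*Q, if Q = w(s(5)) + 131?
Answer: 53795/2 ≈ 26898.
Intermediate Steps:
w(N) = -½ + N
Q = 265/2 (Q = (-½ + 2) + 131 = 3/2 + 131 = 265/2 ≈ 132.50)
203*Q = 203*(265/2) = 53795/2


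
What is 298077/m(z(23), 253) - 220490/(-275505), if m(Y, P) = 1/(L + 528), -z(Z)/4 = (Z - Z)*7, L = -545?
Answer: -279213749111/55101 ≈ -5.0673e+6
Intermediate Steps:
z(Z) = 0 (z(Z) = -4*(Z - Z)*7 = -0*7 = -4*0 = 0)
m(Y, P) = -1/17 (m(Y, P) = 1/(-545 + 528) = 1/(-17) = -1/17)
298077/m(z(23), 253) - 220490/(-275505) = 298077/(-1/17) - 220490/(-275505) = 298077*(-17) - 220490*(-1/275505) = -5067309 + 44098/55101 = -279213749111/55101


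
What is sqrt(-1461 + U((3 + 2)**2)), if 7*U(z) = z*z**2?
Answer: sqrt(37786)/7 ≈ 27.769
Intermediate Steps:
U(z) = z**3/7 (U(z) = (z*z**2)/7 = z**3/7)
sqrt(-1461 + U((3 + 2)**2)) = sqrt(-1461 + ((3 + 2)**2)**3/7) = sqrt(-1461 + (5**2)**3/7) = sqrt(-1461 + (1/7)*25**3) = sqrt(-1461 + (1/7)*15625) = sqrt(-1461 + 15625/7) = sqrt(5398/7) = sqrt(37786)/7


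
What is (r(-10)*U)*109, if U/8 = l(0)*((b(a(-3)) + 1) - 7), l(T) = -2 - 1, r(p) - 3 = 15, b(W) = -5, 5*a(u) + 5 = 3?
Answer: 517968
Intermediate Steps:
a(u) = -2/5 (a(u) = -1 + (1/5)*3 = -1 + 3/5 = -2/5)
r(p) = 18 (r(p) = 3 + 15 = 18)
l(T) = -3
U = 264 (U = 8*(-3*((-5 + 1) - 7)) = 8*(-3*(-4 - 7)) = 8*(-3*(-11)) = 8*33 = 264)
(r(-10)*U)*109 = (18*264)*109 = 4752*109 = 517968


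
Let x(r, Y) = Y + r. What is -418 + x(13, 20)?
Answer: -385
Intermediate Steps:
-418 + x(13, 20) = -418 + (20 + 13) = -418 + 33 = -385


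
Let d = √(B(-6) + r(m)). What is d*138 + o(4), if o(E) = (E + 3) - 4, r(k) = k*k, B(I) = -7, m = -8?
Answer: 3 + 138*√57 ≈ 1044.9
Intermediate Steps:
r(k) = k²
o(E) = -1 + E (o(E) = (3 + E) - 4 = -1 + E)
d = √57 (d = √(-7 + (-8)²) = √(-7 + 64) = √57 ≈ 7.5498)
d*138 + o(4) = √57*138 + (-1 + 4) = 138*√57 + 3 = 3 + 138*√57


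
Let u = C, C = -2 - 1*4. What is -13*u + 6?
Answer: 84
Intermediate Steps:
C = -6 (C = -2 - 4 = -6)
u = -6
-13*u + 6 = -13*(-6) + 6 = 78 + 6 = 84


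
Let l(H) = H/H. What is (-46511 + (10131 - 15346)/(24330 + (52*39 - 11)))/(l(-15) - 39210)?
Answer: 1225430532/1033039523 ≈ 1.1862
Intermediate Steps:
l(H) = 1
(-46511 + (10131 - 15346)/(24330 + (52*39 - 11)))/(l(-15) - 39210) = (-46511 + (10131 - 15346)/(24330 + (52*39 - 11)))/(1 - 39210) = (-46511 - 5215/(24330 + (2028 - 11)))/(-39209) = (-46511 - 5215/(24330 + 2017))*(-1/39209) = (-46511 - 5215/26347)*(-1/39209) = -1225430532/26347*(-1/39209) = 1225430532/1033039523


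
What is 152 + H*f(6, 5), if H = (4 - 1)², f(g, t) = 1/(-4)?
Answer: 599/4 ≈ 149.75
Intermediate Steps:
f(g, t) = -¼
H = 9 (H = 3² = 9)
152 + H*f(6, 5) = 152 + 9*(-¼) = 152 - 9/4 = 599/4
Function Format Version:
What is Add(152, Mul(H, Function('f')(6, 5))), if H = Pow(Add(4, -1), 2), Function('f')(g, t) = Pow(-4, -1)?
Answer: Rational(599, 4) ≈ 149.75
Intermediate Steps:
Function('f')(g, t) = Rational(-1, 4)
H = 9 (H = Pow(3, 2) = 9)
Add(152, Mul(H, Function('f')(6, 5))) = Add(152, Mul(9, Rational(-1, 4))) = Add(152, Rational(-9, 4)) = Rational(599, 4)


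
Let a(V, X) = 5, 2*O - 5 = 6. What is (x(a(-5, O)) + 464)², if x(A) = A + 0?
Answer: 219961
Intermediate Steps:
O = 11/2 (O = 5/2 + (½)*6 = 5/2 + 3 = 11/2 ≈ 5.5000)
x(A) = A
(x(a(-5, O)) + 464)² = (5 + 464)² = 469² = 219961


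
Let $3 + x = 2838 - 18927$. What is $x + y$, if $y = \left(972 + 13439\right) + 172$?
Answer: $-1509$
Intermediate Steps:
$x = -16092$ ($x = -3 + \left(2838 - 18927\right) = -3 - 16089 = -16092$)
$y = 14583$ ($y = 14411 + 172 = 14583$)
$x + y = -16092 + 14583 = -1509$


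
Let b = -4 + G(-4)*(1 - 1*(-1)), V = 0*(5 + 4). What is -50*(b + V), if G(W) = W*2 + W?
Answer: 1400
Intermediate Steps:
G(W) = 3*W (G(W) = 2*W + W = 3*W)
V = 0 (V = 0*9 = 0)
b = -28 (b = -4 + (3*(-4))*(1 - 1*(-1)) = -4 - 12*(1 + 1) = -4 - 12*2 = -4 - 24 = -28)
-50*(b + V) = -50*(-28 + 0) = -50*(-28) = 1400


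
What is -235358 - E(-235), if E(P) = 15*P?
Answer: -231833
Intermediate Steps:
-235358 - E(-235) = -235358 - 15*(-235) = -235358 - 1*(-3525) = -235358 + 3525 = -231833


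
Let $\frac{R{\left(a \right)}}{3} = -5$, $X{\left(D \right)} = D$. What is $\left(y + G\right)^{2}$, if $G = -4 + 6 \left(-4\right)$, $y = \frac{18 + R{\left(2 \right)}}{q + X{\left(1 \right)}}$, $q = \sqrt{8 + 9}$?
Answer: $\frac{101777}{128} - \frac{1353 \sqrt{17}}{128} \approx 751.55$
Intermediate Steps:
$R{\left(a \right)} = -15$ ($R{\left(a \right)} = 3 \left(-5\right) = -15$)
$q = \sqrt{17} \approx 4.1231$
$y = \frac{3}{1 + \sqrt{17}}$ ($y = \frac{18 - 15}{\sqrt{17} + 1} = \frac{3}{1 + \sqrt{17}} \approx 0.58558$)
$G = -28$ ($G = -4 - 24 = -28$)
$\left(y + G\right)^{2} = \left(\left(- \frac{3}{16} + \frac{3 \sqrt{17}}{16}\right) - 28\right)^{2} = \left(- \frac{451}{16} + \frac{3 \sqrt{17}}{16}\right)^{2}$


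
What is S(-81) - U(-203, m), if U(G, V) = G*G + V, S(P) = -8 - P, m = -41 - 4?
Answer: -41091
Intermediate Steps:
m = -45
U(G, V) = V + G**2 (U(G, V) = G**2 + V = V + G**2)
S(-81) - U(-203, m) = (-8 - 1*(-81)) - (-45 + (-203)**2) = (-8 + 81) - (-45 + 41209) = 73 - 1*41164 = 73 - 41164 = -41091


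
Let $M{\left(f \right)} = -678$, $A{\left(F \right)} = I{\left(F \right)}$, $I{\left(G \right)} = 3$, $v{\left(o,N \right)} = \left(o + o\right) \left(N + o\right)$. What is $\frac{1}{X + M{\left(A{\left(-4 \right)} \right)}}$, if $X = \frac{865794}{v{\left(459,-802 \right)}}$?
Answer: $- \frac{52479}{35725061} \approx -0.001469$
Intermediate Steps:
$v{\left(o,N \right)} = 2 o \left(N + o\right)$
$A{\left(F \right)} = 3$
$X = - \frac{144299}{52479}$ ($X = \frac{865794}{2 \cdot 459 \left(-802 + 459\right)} = \frac{865794}{2 \cdot 459 \left(-343\right)} = \frac{865794}{-314874} = 865794 \left(- \frac{1}{314874}\right) = - \frac{144299}{52479} \approx -2.7497$)
$\frac{1}{X + M{\left(A{\left(-4 \right)} \right)}} = \frac{1}{- \frac{144299}{52479} - 678} = \frac{1}{- \frac{35725061}{52479}} = - \frac{52479}{35725061}$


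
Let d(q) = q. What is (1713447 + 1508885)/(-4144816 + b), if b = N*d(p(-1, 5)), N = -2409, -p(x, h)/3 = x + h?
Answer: -805583/1028977 ≈ -0.78290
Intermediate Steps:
p(x, h) = -3*h - 3*x (p(x, h) = -3*(x + h) = -3*(h + x) = -3*h - 3*x)
b = 28908 (b = -2409*(-3*5 - 3*(-1)) = -2409*(-15 + 3) = -2409*(-12) = 28908)
(1713447 + 1508885)/(-4144816 + b) = (1713447 + 1508885)/(-4144816 + 28908) = 3222332/(-4115908) = 3222332*(-1/4115908) = -805583/1028977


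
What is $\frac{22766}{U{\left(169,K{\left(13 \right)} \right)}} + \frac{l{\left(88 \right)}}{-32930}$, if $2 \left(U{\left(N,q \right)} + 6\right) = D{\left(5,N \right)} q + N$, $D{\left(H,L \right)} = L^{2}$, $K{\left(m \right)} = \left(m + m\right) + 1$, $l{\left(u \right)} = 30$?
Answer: $\frac{36905741}{634976018} \approx 0.058121$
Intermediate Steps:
$K{\left(m \right)} = 1 + 2 m$ ($K{\left(m \right)} = 2 m + 1 = 1 + 2 m$)
$U{\left(N,q \right)} = -6 + \frac{N}{2} + \frac{q N^{2}}{2}$ ($U{\left(N,q \right)} = -6 + \frac{N^{2} q + N}{2} = -6 + \frac{q N^{2} + N}{2} = -6 + \frac{N + q N^{2}}{2} = -6 + \left(\frac{N}{2} + \frac{q N^{2}}{2}\right) = -6 + \frac{N}{2} + \frac{q N^{2}}{2}$)
$\frac{22766}{U{\left(169,K{\left(13 \right)} \right)}} + \frac{l{\left(88 \right)}}{-32930} = \frac{22766}{-6 + \frac{1}{2} \cdot 169 + \frac{\left(1 + 2 \cdot 13\right) 169^{2}}{2}} + \frac{30}{-32930} = \frac{22766}{-6 + \frac{169}{2} + \frac{1}{2} \left(1 + 26\right) 28561} + 30 \left(- \frac{1}{32930}\right) = \frac{22766}{-6 + \frac{169}{2} + \frac{1}{2} \cdot 27 \cdot 28561} - \frac{3}{3293} = \frac{22766}{-6 + \frac{169}{2} + \frac{771147}{2}} - \frac{3}{3293} = \frac{22766}{385652} - \frac{3}{3293} = 22766 \cdot \frac{1}{385652} - \frac{3}{3293} = \frac{11383}{192826} - \frac{3}{3293} = \frac{36905741}{634976018}$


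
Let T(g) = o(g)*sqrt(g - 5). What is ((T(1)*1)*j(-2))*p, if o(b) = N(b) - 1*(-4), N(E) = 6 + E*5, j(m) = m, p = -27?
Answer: 1620*I ≈ 1620.0*I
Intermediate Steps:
N(E) = 6 + 5*E
o(b) = 10 + 5*b (o(b) = (6 + 5*b) - 1*(-4) = (6 + 5*b) + 4 = 10 + 5*b)
T(g) = sqrt(-5 + g)*(10 + 5*g) (T(g) = (10 + 5*g)*sqrt(g - 5) = (10 + 5*g)*sqrt(-5 + g) = sqrt(-5 + g)*(10 + 5*g))
((T(1)*1)*j(-2))*p = (((5*sqrt(-5 + 1)*(2 + 1))*1)*(-2))*(-27) = (((5*sqrt(-4)*3)*1)*(-2))*(-27) = (((5*(2*I)*3)*1)*(-2))*(-27) = (((30*I)*1)*(-2))*(-27) = ((30*I)*(-2))*(-27) = -60*I*(-27) = 1620*I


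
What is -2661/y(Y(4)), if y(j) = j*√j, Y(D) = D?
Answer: -2661/8 ≈ -332.63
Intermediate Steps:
y(j) = j^(3/2)
-2661/y(Y(4)) = -2661/(4^(3/2)) = -2661/8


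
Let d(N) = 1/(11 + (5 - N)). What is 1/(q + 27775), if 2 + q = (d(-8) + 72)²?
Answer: 576/18986689 ≈ 3.0337e-5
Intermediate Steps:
d(N) = 1/(16 - N)
q = 2988289/576 (q = -2 + (-1/(-16 - 8) + 72)² = -2 + (-1/(-24) + 72)² = -2 + (-1*(-1/24) + 72)² = -2 + (1/24 + 72)² = -2 + (1729/24)² = -2 + 2989441/576 = 2988289/576 ≈ 5188.0)
1/(q + 27775) = 1/(2988289/576 + 27775) = 1/(18986689/576) = 576/18986689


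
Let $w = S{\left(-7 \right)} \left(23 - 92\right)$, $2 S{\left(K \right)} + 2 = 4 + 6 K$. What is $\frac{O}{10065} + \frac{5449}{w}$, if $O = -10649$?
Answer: $\frac{2676571}{925980} \approx 2.8905$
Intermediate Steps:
$S{\left(K \right)} = 1 + 3 K$ ($S{\left(K \right)} = -1 + \frac{4 + 6 K}{2} = -1 + \left(2 + 3 K\right) = 1 + 3 K$)
$w = 1380$ ($w = \left(1 + 3 \left(-7\right)\right) \left(23 - 92\right) = \left(1 - 21\right) \left(-69\right) = \left(-20\right) \left(-69\right) = 1380$)
$\frac{O}{10065} + \frac{5449}{w} = - \frac{10649}{10065} + \frac{5449}{1380} = \frac{2676571}{925980}$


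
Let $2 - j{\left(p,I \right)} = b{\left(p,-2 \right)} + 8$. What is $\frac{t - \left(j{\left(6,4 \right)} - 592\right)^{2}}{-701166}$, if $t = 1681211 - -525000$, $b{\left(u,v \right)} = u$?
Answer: $- \frac{1841395}{701166} \approx -2.6262$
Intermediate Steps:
$j{\left(p,I \right)} = -6 - p$ ($j{\left(p,I \right)} = 2 - \left(p + 8\right) = 2 - \left(8 + p\right) = -6 - p$)
$t = 2206211$ ($t = 1681211 + 525000 = 2206211$)
$\frac{t - \left(j{\left(6,4 \right)} - 592\right)^{2}}{-701166} = \frac{2206211 - \left(\left(-6 - 6\right) - 592\right)^{2}}{-701166} = \left(2206211 - \left(\left(-6 - 6\right) - 592\right)^{2}\right) \left(- \frac{1}{701166}\right) = \left(2206211 - \left(-12 - 592\right)^{2}\right) \left(- \frac{1}{701166}\right) = \left(2206211 - \left(-604\right)^{2}\right) \left(- \frac{1}{701166}\right) = \left(2206211 - 364816\right) \left(- \frac{1}{701166}\right) = 1841395 \left(- \frac{1}{701166}\right) = - \frac{1841395}{701166}$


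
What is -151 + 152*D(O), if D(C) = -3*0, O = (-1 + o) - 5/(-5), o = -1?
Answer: -151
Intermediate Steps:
O = -1 (O = (-1 - 1) - 5/(-5) = -2 - 5*(-⅕) = -2 + 1 = -1)
D(C) = 0
-151 + 152*D(O) = -151 + 152*0 = -151 + 0 = -151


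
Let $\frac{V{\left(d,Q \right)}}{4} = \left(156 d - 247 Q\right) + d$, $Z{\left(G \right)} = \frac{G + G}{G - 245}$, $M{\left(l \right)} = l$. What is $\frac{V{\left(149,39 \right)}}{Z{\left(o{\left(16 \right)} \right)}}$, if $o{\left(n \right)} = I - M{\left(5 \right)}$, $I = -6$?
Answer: $\frac{7045120}{11} \approx 6.4047 \cdot 10^{5}$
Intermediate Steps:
$o{\left(n \right)} = -11$ ($o{\left(n \right)} = -6 - 5 = -11$)
$Z{\left(G \right)} = \frac{2 G}{-245 + G}$
$V{\left(d,Q \right)} = - 988 Q + 628 d$ ($V{\left(d,Q \right)} = 4 \left(\left(156 d - 247 Q\right) + d\right) = 4 \left(\left(- 247 Q + 156 d\right) + d\right) = 4 \left(- 247 Q + 157 d\right) = - 988 Q + 628 d$)
$\frac{V{\left(149,39 \right)}}{Z{\left(o{\left(16 \right)} \right)}} = \frac{\left(-988\right) 39 + 628 \cdot 149}{2 \left(-11\right) \frac{1}{-245 - 11}} = \frac{-38532 + 93572}{2 \left(-11\right) \frac{1}{-256}} = \frac{55040}{2 \left(-11\right) \left(- \frac{1}{256}\right)} = \frac{55040}{\frac{11}{128}} = 55040 \cdot \frac{128}{11} = \frac{7045120}{11}$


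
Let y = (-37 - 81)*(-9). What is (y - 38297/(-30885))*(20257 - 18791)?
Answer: 48140752822/30885 ≈ 1.5587e+6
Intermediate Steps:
y = 1062 (y = -118*(-9) = 1062)
(y - 38297/(-30885))*(20257 - 18791) = (1062 - 38297/(-30885))*(20257 - 18791) = (1062 - 38297*(-1/30885))*1466 = (1062 + 38297/30885)*1466 = (32838167/30885)*1466 = 48140752822/30885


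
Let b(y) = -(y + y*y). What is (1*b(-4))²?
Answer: 144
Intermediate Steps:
b(y) = -y - y² (b(y) = -(y + y²) = -y - y²)
(1*b(-4))² = (1*(-1*(-4)*(1 - 4)))² = (1*(-1*(-4)*(-3)))² = (1*(-12))² = (-12)² = 144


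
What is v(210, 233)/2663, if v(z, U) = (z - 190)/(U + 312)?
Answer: 4/290267 ≈ 1.3780e-5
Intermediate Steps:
v(z, U) = (-190 + z)/(312 + U)
v(210, 233)/2663 = ((-190 + 210)/(312 + 233))/2663 = (20/545)*(1/2663) = ((1/545)*20)*(1/2663) = (4/109)*(1/2663) = 4/290267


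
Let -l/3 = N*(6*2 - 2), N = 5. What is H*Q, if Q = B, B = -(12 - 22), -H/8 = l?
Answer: 12000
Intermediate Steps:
l = -150 (l = -15*(6*2 - 2) = -15*(12 - 2) = -15*10 = -3*50 = -150)
H = 1200 (H = -8*(-150) = 1200)
B = 10 (B = -1*(-10) = 10)
Q = 10
H*Q = 1200*10 = 12000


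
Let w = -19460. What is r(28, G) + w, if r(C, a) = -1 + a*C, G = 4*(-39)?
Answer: -23829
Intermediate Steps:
G = -156
r(C, a) = -1 + C*a
r(28, G) + w = (-1 + 28*(-156)) - 19460 = (-1 - 4368) - 19460 = -4369 - 19460 = -23829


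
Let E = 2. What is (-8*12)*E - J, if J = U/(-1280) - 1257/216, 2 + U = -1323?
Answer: -431345/2304 ≈ -187.22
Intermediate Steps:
U = -1325 (U = -2 - 1323 = -1325)
J = -11023/2304 (J = -1325/(-1280) - 1257/216 = -1325*(-1/1280) - 1257*1/216 = 265/256 - 419/72 = -11023/2304 ≈ -4.7843)
(-8*12)*E - J = -8*12*2 - 1*(-11023/2304) = -96*2 + 11023/2304 = -192 + 11023/2304 = -431345/2304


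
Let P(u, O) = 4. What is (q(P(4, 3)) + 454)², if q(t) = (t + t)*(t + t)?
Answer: 268324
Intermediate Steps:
q(t) = 4*t² (q(t) = (2*t)*(2*t) = 4*t²)
(q(P(4, 3)) + 454)² = (4*4² + 454)² = (4*16 + 454)² = (64 + 454)² = 518² = 268324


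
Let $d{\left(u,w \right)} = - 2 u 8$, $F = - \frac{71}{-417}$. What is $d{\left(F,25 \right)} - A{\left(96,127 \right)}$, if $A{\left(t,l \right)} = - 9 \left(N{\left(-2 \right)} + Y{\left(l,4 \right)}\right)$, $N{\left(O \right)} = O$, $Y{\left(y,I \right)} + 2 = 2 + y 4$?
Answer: $\frac{1897882}{417} \approx 4551.3$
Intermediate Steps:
$F = \frac{71}{417}$ ($F = \left(-71\right) \left(- \frac{1}{417}\right) = \frac{71}{417} \approx 0.17026$)
$Y{\left(y,I \right)} = 4 y$ ($Y{\left(y,I \right)} = -2 + \left(2 + y 4\right) = -2 + \left(2 + 4 y\right) = 4 y$)
$d{\left(u,w \right)} = - 16 u$
$A{\left(t,l \right)} = 18 - 36 l$ ($A{\left(t,l \right)} = - 9 \left(-2 + 4 l\right) = 18 - 36 l$)
$d{\left(F,25 \right)} - A{\left(96,127 \right)} = \left(-16\right) \frac{71}{417} - \left(18 - 4572\right) = - \frac{1136}{417} - \left(18 - 4572\right) = - \frac{1136}{417} - -4554 = - \frac{1136}{417} + 4554 = \frac{1897882}{417}$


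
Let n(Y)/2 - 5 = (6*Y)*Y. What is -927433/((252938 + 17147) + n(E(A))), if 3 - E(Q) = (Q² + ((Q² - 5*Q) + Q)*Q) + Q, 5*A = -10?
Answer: -927433/277595 ≈ -3.3410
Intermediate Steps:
A = -2 (A = (⅕)*(-10) = -2)
E(Q) = 3 - Q - Q² - Q*(Q² - 4*Q) (E(Q) = 3 - ((Q² + ((Q² - 5*Q) + Q)*Q) + Q) = 3 - ((Q² + (Q² - 4*Q)*Q) + Q) = 3 - ((Q² + Q*(Q² - 4*Q)) + Q) = 3 - (Q + Q² + Q*(Q² - 4*Q)) = 3 + (-Q - Q² - Q*(Q² - 4*Q)) = 3 - Q - Q² - Q*(Q² - 4*Q))
n(Y) = 10 + 12*Y² (n(Y) = 10 + 2*((6*Y)*Y) = 10 + 2*(6*Y²) = 10 + 12*Y²)
-927433/((252938 + 17147) + n(E(A))) = -927433/((252938 + 17147) + (10 + 12*(3 - 1*(-2) - 1*(-2)³ + 3*(-2)²)²)) = -927433/(270085 + (10 + 12*(3 + 2 - 1*(-8) + 3*4)²)) = -927433/(270085 + (10 + 12*(3 + 2 + 8 + 12)²)) = -927433/(270085 + (10 + 12*25²)) = -927433/(270085 + (10 + 12*625)) = -927433/(270085 + (10 + 7500)) = -927433/(270085 + 7510) = -927433/277595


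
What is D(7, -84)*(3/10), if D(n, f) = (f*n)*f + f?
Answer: 73962/5 ≈ 14792.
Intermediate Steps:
D(n, f) = f + n*f² (D(n, f) = n*f² + f = f + n*f²)
D(7, -84)*(3/10) = (-84*(1 - 84*7))*(3/10) = (-84*(1 - 588))*(3*(⅒)) = -84*(-587)*(3/10) = 49308*(3/10) = 73962/5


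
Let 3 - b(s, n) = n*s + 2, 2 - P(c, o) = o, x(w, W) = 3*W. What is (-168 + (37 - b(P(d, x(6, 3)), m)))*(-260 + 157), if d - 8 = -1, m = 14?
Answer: 23690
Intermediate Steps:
d = 7 (d = 8 - 1 = 7)
P(c, o) = 2 - o
b(s, n) = 1 - n*s (b(s, n) = 3 - (n*s + 2) = 3 - (2 + n*s) = 3 + (-2 - n*s) = 1 - n*s)
(-168 + (37 - b(P(d, x(6, 3)), m)))*(-260 + 157) = (-168 + (37 - (1 - 1*14*(2 - 3*3))))*(-260 + 157) = (-168 + (37 - (1 - 1*14*(2 - 1*9))))*(-103) = (-168 + (37 - (1 - 1*14*(2 - 9))))*(-103) = (-168 + (37 - (1 - 1*14*(-7))))*(-103) = (-168 + (37 - (1 + 98)))*(-103) = (-168 + (37 - 1*99))*(-103) = (-168 + (37 - 99))*(-103) = (-168 - 62)*(-103) = -230*(-103) = 23690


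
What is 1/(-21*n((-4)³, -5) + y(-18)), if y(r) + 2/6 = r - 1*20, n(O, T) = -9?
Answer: 3/452 ≈ 0.0066372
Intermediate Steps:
y(r) = -61/3 + r (y(r) = -⅓ + (r - 1*20) = -⅓ + (r - 20) = -⅓ + (-20 + r) = -61/3 + r)
1/(-21*n((-4)³, -5) + y(-18)) = 1/(-21*(-9) + (-61/3 - 18)) = 1/(189 - 115/3) = 1/(452/3) = 3/452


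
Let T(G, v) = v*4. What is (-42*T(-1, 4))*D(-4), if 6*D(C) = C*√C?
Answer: 896*I ≈ 896.0*I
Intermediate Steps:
T(G, v) = 4*v
D(C) = C^(3/2)/6 (D(C) = (C*√C)/6 = C^(3/2)/6)
(-42*T(-1, 4))*D(-4) = (-168*4)*((-4)^(3/2)/6) = (-42*16)*((-8*I)/6) = -(-896)*I = 896*I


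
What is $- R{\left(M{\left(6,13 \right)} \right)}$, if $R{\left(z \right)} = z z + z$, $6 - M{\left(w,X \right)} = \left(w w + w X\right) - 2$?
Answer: $-11130$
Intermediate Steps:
$M{\left(w,X \right)} = 8 - w^{2} - X w$ ($M{\left(w,X \right)} = 6 - \left(\left(w w + w X\right) - 2\right) = 6 - \left(\left(w^{2} + X w\right) - 2\right) = 6 - \left(-2 + w^{2} + X w\right) = 8 - w^{2} - X w$)
$R{\left(z \right)} = z + z^{2}$ ($R{\left(z \right)} = z^{2} + z = z + z^{2}$)
$- R{\left(M{\left(6,13 \right)} \right)} = - \left(8 - 6^{2} - 13 \cdot 6\right) \left(1 - \left(28 + 78\right)\right) = - \left(8 - 36 - 78\right) \left(1 - 106\right) = - \left(-106\right) \left(1 - 106\right) = - \left(-106\right) \left(-105\right) = \left(-1\right) 11130 = -11130$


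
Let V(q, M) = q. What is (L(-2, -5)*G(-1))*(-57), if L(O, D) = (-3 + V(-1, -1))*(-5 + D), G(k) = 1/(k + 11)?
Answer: -228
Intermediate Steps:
G(k) = 1/(11 + k)
L(O, D) = 20 - 4*D (L(O, D) = (-3 - 1)*(-5 + D) = -4*(-5 + D) = 20 - 4*D)
(L(-2, -5)*G(-1))*(-57) = ((20 - 4*(-5))/(11 - 1))*(-57) = ((20 + 20)/10)*(-57) = (40*(⅒))*(-57) = 4*(-57) = -228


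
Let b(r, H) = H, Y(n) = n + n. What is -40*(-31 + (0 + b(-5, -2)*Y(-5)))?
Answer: 440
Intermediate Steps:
Y(n) = 2*n
-40*(-31 + (0 + b(-5, -2)*Y(-5))) = -40*(-31 + (0 - 4*(-5))) = -40*(-31 + (0 - 2*(-10))) = -40*(-31 + (0 + 20)) = -40*(-31 + 20) = -40*(-11) = 440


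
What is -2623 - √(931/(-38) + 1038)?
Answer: -2623 - √4054/2 ≈ -2654.8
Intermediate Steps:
-2623 - √(931/(-38) + 1038) = -2623 - √(931*(-1/38) + 1038) = -2623 - √(-49/2 + 1038) = -2623 - √(2027/2) = -2623 - √4054/2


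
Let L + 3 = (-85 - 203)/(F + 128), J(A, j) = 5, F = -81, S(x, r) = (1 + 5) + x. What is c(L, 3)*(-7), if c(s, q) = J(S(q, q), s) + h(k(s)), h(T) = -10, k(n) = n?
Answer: 35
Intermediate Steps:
S(x, r) = 6 + x
L = -429/47 (L = -3 + (-85 - 203)/(-81 + 128) = -3 - 288/47 = -429/47 ≈ -9.1277)
c(s, q) = -5 (c(s, q) = 5 - 10 = -5)
c(L, 3)*(-7) = -5*(-7) = 35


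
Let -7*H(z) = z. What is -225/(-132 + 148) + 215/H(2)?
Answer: -12265/16 ≈ -766.56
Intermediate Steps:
H(z) = -z/7
-225/(-132 + 148) + 215/H(2) = -225/(-132 + 148) + 215/((-⅐*2)) = -225/16 + 215/(-2/7) = -225*1/16 + 215*(-7/2) = -225/16 - 1505/2 = -12265/16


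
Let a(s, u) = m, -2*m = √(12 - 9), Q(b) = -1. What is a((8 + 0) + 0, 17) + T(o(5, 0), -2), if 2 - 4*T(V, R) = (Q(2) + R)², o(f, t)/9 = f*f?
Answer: -7/4 - √3/2 ≈ -2.6160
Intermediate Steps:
o(f, t) = 9*f² (o(f, t) = 9*(f*f) = 9*f²)
m = -√3/2 (m = -√(12 - 9)/2 = -√3/2 ≈ -0.86602)
a(s, u) = -√3/2
T(V, R) = ½ - (-1 + R)²/4
a((8 + 0) + 0, 17) + T(o(5, 0), -2) = -√3/2 + (½ - (-1 - 2)²/4) = -√3/2 + (½ - ¼*(-3)²) = -√3/2 + (½ - ¼*9) = -√3/2 + (½ - 9/4) = -√3/2 - 7/4 = -7/4 - √3/2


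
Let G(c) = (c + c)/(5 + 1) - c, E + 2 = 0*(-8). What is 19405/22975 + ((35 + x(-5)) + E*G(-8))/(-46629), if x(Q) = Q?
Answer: 542634937/642780765 ≈ 0.84420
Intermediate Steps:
E = -2 (E = -2 + 0*(-8) = -2 + 0 = -2)
G(c) = -2*c/3 (G(c) = (2*c)/6 - c = (2*c)*(⅙) - c = c/3 - c = -2*c/3)
19405/22975 + ((35 + x(-5)) + E*G(-8))/(-46629) = 19405/22975 + ((35 - 5) - (-4)*(-8)/3)/(-46629) = 19405*(1/22975) + (30 - 2*16/3)*(-1/46629) = 3881/4595 + (30 - 32/3)*(-1/46629) = 3881/4595 + (58/3)*(-1/46629) = 3881/4595 - 58/139887 = 542634937/642780765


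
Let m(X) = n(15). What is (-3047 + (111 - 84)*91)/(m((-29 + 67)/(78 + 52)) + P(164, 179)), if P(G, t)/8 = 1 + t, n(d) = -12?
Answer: -295/714 ≈ -0.41317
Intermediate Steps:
P(G, t) = 8 + 8*t (P(G, t) = 8*(1 + t) = 8 + 8*t)
m(X) = -12
(-3047 + (111 - 84)*91)/(m((-29 + 67)/(78 + 52)) + P(164, 179)) = (-3047 + (111 - 84)*91)/(-12 + (8 + 8*179)) = (-3047 + 27*91)/(-12 + (8 + 1432)) = (-3047 + 2457)/(-12 + 1440) = -590/1428 = -590*1/1428 = -295/714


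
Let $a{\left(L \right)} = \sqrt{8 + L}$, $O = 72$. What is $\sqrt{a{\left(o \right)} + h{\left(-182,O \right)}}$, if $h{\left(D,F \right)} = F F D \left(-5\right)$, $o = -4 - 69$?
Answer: $\sqrt{4717440 + i \sqrt{65}} \approx 2172.0 + 0.002 i$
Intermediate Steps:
$o = -73$ ($o = -4 - 69 = -73$)
$h{\left(D,F \right)} = - 5 D F^{2}$ ($h{\left(D,F \right)} = F D F \left(-5\right) = D F^{2} \left(-5\right) = - 5 D F^{2}$)
$\sqrt{a{\left(o \right)} + h{\left(-182,O \right)}} = \sqrt{\sqrt{8 - 73} - - 910 \cdot 72^{2}} = \sqrt{\sqrt{-65} - \left(-910\right) 5184} = \sqrt{i \sqrt{65} + 4717440} = \sqrt{4717440 + i \sqrt{65}}$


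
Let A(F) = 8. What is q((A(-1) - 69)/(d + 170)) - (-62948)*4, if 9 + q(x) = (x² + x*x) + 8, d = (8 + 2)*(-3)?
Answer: 2467555521/9800 ≈ 2.5179e+5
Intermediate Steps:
d = -30 (d = 10*(-3) = -30)
q(x) = -1 + 2*x² (q(x) = -9 + ((x² + x*x) + 8) = -9 + ((x² + x²) + 8) = -9 + (2*x² + 8) = -9 + (8 + 2*x²) = -1 + 2*x²)
q((A(-1) - 69)/(d + 170)) - (-62948)*4 = (-1 + 2*((8 - 69)/(-30 + 170))²) - (-62948)*4 = (-1 + 2*(-61/140)²) - 1*(-251792) = (-1 + 2*(-61*1/140)²) + 251792 = (-1 + 2*(-61/140)²) + 251792 = (-1 + 2*(3721/19600)) + 251792 = (-1 + 3721/9800) + 251792 = -6079/9800 + 251792 = 2467555521/9800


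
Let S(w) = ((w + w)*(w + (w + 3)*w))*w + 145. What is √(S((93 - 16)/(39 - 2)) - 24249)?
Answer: I*√44969336894/1369 ≈ 154.9*I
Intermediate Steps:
S(w) = 145 + 2*w²*(w + w*(3 + w)) (S(w) = ((2*w)*(w + (3 + w)*w))*w + 145 = ((2*w)*(w + w*(3 + w)))*w + 145 = (2*w*(w + w*(3 + w)))*w + 145 = 2*w²*(w + w*(3 + w)) + 145 = 145 + 2*w²*(w + w*(3 + w)))
√(S((93 - 16)/(39 - 2)) - 24249) = √((145 + 2*((93 - 16)/(39 - 2))⁴ + 8*((93 - 16)/(39 - 2))³) - 24249) = √((145 + 2*(77/37)⁴ + 8*(77/37)³) - 24249) = √((145 + 2*(35153041/1874161) + 8*(456533/50653)) - 24249) = √((145 + 70306082/1874161 + 3652264/50653) - 24249) = √(477193195/1874161 - 24249) = √(-44969336894/1874161) = I*√44969336894/1369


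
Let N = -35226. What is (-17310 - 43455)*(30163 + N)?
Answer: 307653195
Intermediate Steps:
(-17310 - 43455)*(30163 + N) = (-17310 - 43455)*(30163 - 35226) = -60765*(-5063) = 307653195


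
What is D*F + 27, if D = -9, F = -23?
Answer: 234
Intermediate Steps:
D*F + 27 = -9*(-23) + 27 = 207 + 27 = 234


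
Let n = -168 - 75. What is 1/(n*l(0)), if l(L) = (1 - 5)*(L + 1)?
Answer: 1/972 ≈ 0.0010288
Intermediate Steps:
l(L) = -4 - 4*L (l(L) = -4*(1 + L) = -4 - 4*L)
n = -243
1/(n*l(0)) = 1/(-243*(-4 - 4*0)) = 1/(-243*(-4 + 0)) = 1/(-243*(-4)) = 1/972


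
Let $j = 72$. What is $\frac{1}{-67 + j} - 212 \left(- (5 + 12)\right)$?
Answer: $\frac{18021}{5} \approx 3604.2$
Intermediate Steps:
$\frac{1}{-67 + j} - 212 \left(- (5 + 12)\right) = \frac{1}{-67 + 72} - 212 \left(- (5 + 12)\right) = \frac{1}{5} - 212 \left(\left(-1\right) 17\right) = \frac{1}{5} - -3604 = \frac{1}{5} + 3604 = \frac{18021}{5}$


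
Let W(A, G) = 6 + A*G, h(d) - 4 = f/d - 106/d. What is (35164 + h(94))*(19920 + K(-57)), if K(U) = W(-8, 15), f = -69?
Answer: 32735525151/47 ≈ 6.9650e+8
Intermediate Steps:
h(d) = 4 - 175/d (h(d) = 4 + (-69/d - 106/d) = 4 - 175/d)
K(U) = -114 (K(U) = 6 - 8*15 = 6 - 120 = -114)
(35164 + h(94))*(19920 + K(-57)) = (35164 + (4 - 175/94))*(19920 - 114) = (35164 + (4 - 175*1/94))*19806 = (35164 + (4 - 175/94))*19806 = (35164 + 201/94)*19806 = (3305617/94)*19806 = 32735525151/47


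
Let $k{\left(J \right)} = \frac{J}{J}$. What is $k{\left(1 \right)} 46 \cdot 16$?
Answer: $736$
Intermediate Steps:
$k{\left(J \right)} = 1$
$k{\left(1 \right)} 46 \cdot 16 = 1 \cdot 46 \cdot 16 = 46 \cdot 16 = 736$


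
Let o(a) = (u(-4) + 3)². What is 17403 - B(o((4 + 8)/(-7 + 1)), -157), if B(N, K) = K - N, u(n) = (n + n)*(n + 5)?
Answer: 17585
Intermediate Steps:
u(n) = 2*n*(5 + n) (u(n) = (2*n)*(5 + n) = 2*n*(5 + n))
o(a) = 25 (o(a) = (2*(-4)*(5 - 4) + 3)² = (2*(-4)*1 + 3)² = (-8 + 3)² = (-5)² = 25)
17403 - B(o((4 + 8)/(-7 + 1)), -157) = 17403 - (-157 - 1*25) = 17403 - (-157 - 25) = 17403 - 1*(-182) = 17403 + 182 = 17585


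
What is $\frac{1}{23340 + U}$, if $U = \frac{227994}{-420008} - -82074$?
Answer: $\frac{210004}{22137247659} \approx 9.4865 \cdot 10^{-6}$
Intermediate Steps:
$U = \frac{17235754299}{210004}$ ($U = 227994 \left(- \frac{1}{420008}\right) + 82074 = - \frac{113997}{210004} + 82074 = \frac{17235754299}{210004} \approx 82074.0$)
$\frac{1}{23340 + U} = \frac{1}{23340 + \frac{17235754299}{210004}} = \frac{1}{\frac{22137247659}{210004}} = \frac{210004}{22137247659}$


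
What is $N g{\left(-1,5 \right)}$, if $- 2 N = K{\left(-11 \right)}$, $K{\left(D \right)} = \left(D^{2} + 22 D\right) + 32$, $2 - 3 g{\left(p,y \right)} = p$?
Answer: $\frac{89}{2} \approx 44.5$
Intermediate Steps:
$g{\left(p,y \right)} = \frac{2}{3} - \frac{p}{3}$
$K{\left(D \right)} = 32 + D^{2} + 22 D$
$N = \frac{89}{2}$ ($N = - \frac{32 + \left(-11\right)^{2} + 22 \left(-11\right)}{2} = - \frac{32 + 121 - 242}{2} = \left(- \frac{1}{2}\right) \left(-89\right) = \frac{89}{2} \approx 44.5$)
$N g{\left(-1,5 \right)} = \frac{89 \left(\frac{2}{3} - - \frac{1}{3}\right)}{2} = \frac{89 \left(\frac{2}{3} + \frac{1}{3}\right)}{2} = \frac{89}{2} \cdot 1 = \frac{89}{2}$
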